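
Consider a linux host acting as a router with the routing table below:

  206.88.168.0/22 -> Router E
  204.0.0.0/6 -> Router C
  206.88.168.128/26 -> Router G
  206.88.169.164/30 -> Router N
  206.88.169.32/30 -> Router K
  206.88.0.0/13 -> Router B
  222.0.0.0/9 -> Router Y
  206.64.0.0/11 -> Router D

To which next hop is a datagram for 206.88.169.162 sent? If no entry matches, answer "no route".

Routes whose prefix contains 206.88.169.162:
  204.0.0.0/6 (204.0.0.0 - 207.255.255.255) -> Router C
  206.64.0.0/11 (206.64.0.0 - 206.95.255.255) -> Router D
  206.88.0.0/13 (206.88.0.0 - 206.95.255.255) -> Router B
  206.88.168.0/22 (206.88.168.0 - 206.88.171.255) -> Router E
More-specific entries that do NOT match:
  206.88.169.164/30 (206.88.169.164 - 206.88.169.167) does not contain 206.88.169.162
  206.88.169.32/30 (206.88.169.32 - 206.88.169.35) does not contain 206.88.169.162
  206.88.168.128/26 (206.88.168.128 - 206.88.168.191) does not contain 206.88.169.162
Longest matching prefix is /22 -> next hop Router E.

Router E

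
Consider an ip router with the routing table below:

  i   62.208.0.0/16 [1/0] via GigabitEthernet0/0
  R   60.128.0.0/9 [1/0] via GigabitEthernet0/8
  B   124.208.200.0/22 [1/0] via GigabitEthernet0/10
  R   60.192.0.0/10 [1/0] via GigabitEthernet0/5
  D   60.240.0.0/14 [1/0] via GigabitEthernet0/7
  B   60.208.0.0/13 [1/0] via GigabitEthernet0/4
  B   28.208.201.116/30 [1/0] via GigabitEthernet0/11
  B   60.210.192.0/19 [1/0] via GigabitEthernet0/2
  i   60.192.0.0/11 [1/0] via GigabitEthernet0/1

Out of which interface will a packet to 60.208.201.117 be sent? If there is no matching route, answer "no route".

Routes whose prefix contains 60.208.201.117:
  60.128.0.0/9 (60.128.0.0 - 60.255.255.255) -> GigabitEthernet0/8
  60.192.0.0/10 (60.192.0.0 - 60.255.255.255) -> GigabitEthernet0/5
  60.192.0.0/11 (60.192.0.0 - 60.223.255.255) -> GigabitEthernet0/1
  60.208.0.0/13 (60.208.0.0 - 60.215.255.255) -> GigabitEthernet0/4
More-specific entries that do NOT match:
  28.208.201.116/30 (28.208.201.116 - 28.208.201.119) does not contain 60.208.201.117
  124.208.200.0/22 (124.208.200.0 - 124.208.203.255) does not contain 60.208.201.117
  60.210.192.0/19 (60.210.192.0 - 60.210.223.255) does not contain 60.208.201.117
  62.208.0.0/16 (62.208.0.0 - 62.208.255.255) does not contain 60.208.201.117
  60.240.0.0/14 (60.240.0.0 - 60.243.255.255) does not contain 60.208.201.117
Longest matching prefix is /13 -> interface GigabitEthernet0/4.

GigabitEthernet0/4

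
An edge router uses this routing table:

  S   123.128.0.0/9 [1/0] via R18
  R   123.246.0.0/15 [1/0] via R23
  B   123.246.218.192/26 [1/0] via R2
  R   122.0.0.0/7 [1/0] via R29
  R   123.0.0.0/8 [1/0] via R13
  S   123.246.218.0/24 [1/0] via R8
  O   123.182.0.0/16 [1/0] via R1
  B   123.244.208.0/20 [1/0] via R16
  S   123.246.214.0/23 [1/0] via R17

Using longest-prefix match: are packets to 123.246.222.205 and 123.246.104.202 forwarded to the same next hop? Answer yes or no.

123.246.222.205: longest match 123.246.0.0/15 -> R23
123.246.104.202: longest match 123.246.0.0/15 -> R23

yes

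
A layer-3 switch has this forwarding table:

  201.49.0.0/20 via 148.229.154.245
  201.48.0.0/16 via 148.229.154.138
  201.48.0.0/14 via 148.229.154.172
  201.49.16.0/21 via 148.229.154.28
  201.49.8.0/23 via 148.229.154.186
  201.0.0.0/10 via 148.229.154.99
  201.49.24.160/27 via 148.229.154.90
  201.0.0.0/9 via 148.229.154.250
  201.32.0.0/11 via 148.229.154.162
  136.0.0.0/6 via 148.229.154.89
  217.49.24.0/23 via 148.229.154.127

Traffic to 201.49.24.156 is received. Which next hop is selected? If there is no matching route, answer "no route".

148.229.154.172

Routes whose prefix contains 201.49.24.156:
  201.0.0.0/9 (201.0.0.0 - 201.127.255.255) -> 148.229.154.250
  201.0.0.0/10 (201.0.0.0 - 201.63.255.255) -> 148.229.154.99
  201.32.0.0/11 (201.32.0.0 - 201.63.255.255) -> 148.229.154.162
  201.48.0.0/14 (201.48.0.0 - 201.51.255.255) -> 148.229.154.172
More-specific entries that do NOT match:
  201.49.24.160/27 (201.49.24.160 - 201.49.24.191) does not contain 201.49.24.156
  201.49.8.0/23 (201.49.8.0 - 201.49.9.255) does not contain 201.49.24.156
  217.49.24.0/23 (217.49.24.0 - 217.49.25.255) does not contain 201.49.24.156
  201.49.16.0/21 (201.49.16.0 - 201.49.23.255) does not contain 201.49.24.156
  201.49.0.0/20 (201.49.0.0 - 201.49.15.255) does not contain 201.49.24.156
  201.48.0.0/16 (201.48.0.0 - 201.48.255.255) does not contain 201.49.24.156
Longest matching prefix is /14 -> next hop 148.229.154.172.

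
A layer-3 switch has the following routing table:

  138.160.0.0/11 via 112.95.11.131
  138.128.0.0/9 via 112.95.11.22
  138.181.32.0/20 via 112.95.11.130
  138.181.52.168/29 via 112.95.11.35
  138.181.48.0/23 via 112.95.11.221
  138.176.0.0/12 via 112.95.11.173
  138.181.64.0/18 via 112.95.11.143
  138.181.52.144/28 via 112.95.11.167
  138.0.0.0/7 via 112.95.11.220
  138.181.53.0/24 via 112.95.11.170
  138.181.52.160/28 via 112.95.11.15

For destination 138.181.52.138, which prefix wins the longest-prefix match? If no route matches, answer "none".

138.176.0.0/12

Entries matching 138.181.52.138:
  138.0.0.0/7 (138.0.0.0 - 139.255.255.255)
  138.128.0.0/9 (138.128.0.0 - 138.255.255.255)
  138.160.0.0/11 (138.160.0.0 - 138.191.255.255)
  138.176.0.0/12 (138.176.0.0 - 138.191.255.255)
Most specific is 138.176.0.0/12.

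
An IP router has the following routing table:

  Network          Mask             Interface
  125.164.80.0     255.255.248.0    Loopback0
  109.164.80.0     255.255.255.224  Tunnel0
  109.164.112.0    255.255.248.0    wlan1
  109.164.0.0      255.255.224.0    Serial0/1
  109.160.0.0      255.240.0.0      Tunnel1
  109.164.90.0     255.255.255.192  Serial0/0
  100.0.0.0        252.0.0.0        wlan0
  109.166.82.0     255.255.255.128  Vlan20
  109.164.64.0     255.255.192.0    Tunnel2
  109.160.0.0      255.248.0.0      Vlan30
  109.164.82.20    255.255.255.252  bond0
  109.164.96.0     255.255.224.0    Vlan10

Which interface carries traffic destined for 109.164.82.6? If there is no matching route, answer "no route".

Tunnel2

Routes whose prefix contains 109.164.82.6:
  109.160.0.0/12 (109.160.0.0 - 109.175.255.255) -> Tunnel1
  109.160.0.0/13 (109.160.0.0 - 109.167.255.255) -> Vlan30
  109.164.64.0/18 (109.164.64.0 - 109.164.127.255) -> Tunnel2
More-specific entries that do NOT match:
  109.164.82.20/30 (109.164.82.20 - 109.164.82.23) does not contain 109.164.82.6
  109.164.80.0/27 (109.164.80.0 - 109.164.80.31) does not contain 109.164.82.6
  109.164.90.0/26 (109.164.90.0 - 109.164.90.63) does not contain 109.164.82.6
  109.166.82.0/25 (109.166.82.0 - 109.166.82.127) does not contain 109.164.82.6
  125.164.80.0/21 (125.164.80.0 - 125.164.87.255) does not contain 109.164.82.6
  109.164.112.0/21 (109.164.112.0 - 109.164.119.255) does not contain 109.164.82.6
  109.164.0.0/19 (109.164.0.0 - 109.164.31.255) does not contain 109.164.82.6
  109.164.96.0/19 (109.164.96.0 - 109.164.127.255) does not contain 109.164.82.6
Longest matching prefix is /18 -> interface Tunnel2.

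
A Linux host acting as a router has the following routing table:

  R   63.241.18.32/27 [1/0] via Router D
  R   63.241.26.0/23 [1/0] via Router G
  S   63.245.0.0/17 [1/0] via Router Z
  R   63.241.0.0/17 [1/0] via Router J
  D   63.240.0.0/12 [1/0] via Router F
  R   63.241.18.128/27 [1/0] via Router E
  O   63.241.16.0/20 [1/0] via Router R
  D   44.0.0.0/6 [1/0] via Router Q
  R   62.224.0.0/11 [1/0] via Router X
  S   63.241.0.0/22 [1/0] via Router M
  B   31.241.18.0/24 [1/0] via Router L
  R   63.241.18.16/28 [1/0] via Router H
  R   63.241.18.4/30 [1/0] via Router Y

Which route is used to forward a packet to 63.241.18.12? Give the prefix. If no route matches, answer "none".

63.241.16.0/20

Entries matching 63.241.18.12:
  63.240.0.0/12 (63.240.0.0 - 63.255.255.255)
  63.241.0.0/17 (63.241.0.0 - 63.241.127.255)
  63.241.16.0/20 (63.241.16.0 - 63.241.31.255)
Most specific is 63.241.16.0/20.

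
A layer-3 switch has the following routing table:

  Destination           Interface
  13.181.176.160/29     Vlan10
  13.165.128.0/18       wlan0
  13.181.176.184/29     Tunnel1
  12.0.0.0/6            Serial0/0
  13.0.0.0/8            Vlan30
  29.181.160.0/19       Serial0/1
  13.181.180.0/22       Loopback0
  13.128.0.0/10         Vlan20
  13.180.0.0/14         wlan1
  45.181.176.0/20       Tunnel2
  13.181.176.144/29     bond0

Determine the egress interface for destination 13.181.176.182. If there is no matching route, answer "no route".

Routes whose prefix contains 13.181.176.182:
  12.0.0.0/6 (12.0.0.0 - 15.255.255.255) -> Serial0/0
  13.0.0.0/8 (13.0.0.0 - 13.255.255.255) -> Vlan30
  13.128.0.0/10 (13.128.0.0 - 13.191.255.255) -> Vlan20
  13.180.0.0/14 (13.180.0.0 - 13.183.255.255) -> wlan1
More-specific entries that do NOT match:
  13.181.176.160/29 (13.181.176.160 - 13.181.176.167) does not contain 13.181.176.182
  13.181.176.184/29 (13.181.176.184 - 13.181.176.191) does not contain 13.181.176.182
  13.181.176.144/29 (13.181.176.144 - 13.181.176.151) does not contain 13.181.176.182
  13.181.180.0/22 (13.181.180.0 - 13.181.183.255) does not contain 13.181.176.182
  45.181.176.0/20 (45.181.176.0 - 45.181.191.255) does not contain 13.181.176.182
  29.181.160.0/19 (29.181.160.0 - 29.181.191.255) does not contain 13.181.176.182
  13.165.128.0/18 (13.165.128.0 - 13.165.191.255) does not contain 13.181.176.182
Longest matching prefix is /14 -> interface wlan1.

wlan1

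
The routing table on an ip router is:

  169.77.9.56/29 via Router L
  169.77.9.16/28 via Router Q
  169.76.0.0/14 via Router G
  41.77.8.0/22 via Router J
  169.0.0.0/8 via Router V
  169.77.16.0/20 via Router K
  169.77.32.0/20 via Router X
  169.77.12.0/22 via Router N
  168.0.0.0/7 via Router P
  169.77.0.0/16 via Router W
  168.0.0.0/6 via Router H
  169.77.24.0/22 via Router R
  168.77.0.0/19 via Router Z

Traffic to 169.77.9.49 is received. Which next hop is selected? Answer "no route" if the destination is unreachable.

Router W

Routes whose prefix contains 169.77.9.49:
  168.0.0.0/6 (168.0.0.0 - 171.255.255.255) -> Router H
  168.0.0.0/7 (168.0.0.0 - 169.255.255.255) -> Router P
  169.0.0.0/8 (169.0.0.0 - 169.255.255.255) -> Router V
  169.76.0.0/14 (169.76.0.0 - 169.79.255.255) -> Router G
  169.77.0.0/16 (169.77.0.0 - 169.77.255.255) -> Router W
More-specific entries that do NOT match:
  169.77.9.56/29 (169.77.9.56 - 169.77.9.63) does not contain 169.77.9.49
  169.77.9.16/28 (169.77.9.16 - 169.77.9.31) does not contain 169.77.9.49
  41.77.8.0/22 (41.77.8.0 - 41.77.11.255) does not contain 169.77.9.49
  169.77.12.0/22 (169.77.12.0 - 169.77.15.255) does not contain 169.77.9.49
  169.77.24.0/22 (169.77.24.0 - 169.77.27.255) does not contain 169.77.9.49
  169.77.16.0/20 (169.77.16.0 - 169.77.31.255) does not contain 169.77.9.49
  169.77.32.0/20 (169.77.32.0 - 169.77.47.255) does not contain 169.77.9.49
  168.77.0.0/19 (168.77.0.0 - 168.77.31.255) does not contain 169.77.9.49
Longest matching prefix is /16 -> next hop Router W.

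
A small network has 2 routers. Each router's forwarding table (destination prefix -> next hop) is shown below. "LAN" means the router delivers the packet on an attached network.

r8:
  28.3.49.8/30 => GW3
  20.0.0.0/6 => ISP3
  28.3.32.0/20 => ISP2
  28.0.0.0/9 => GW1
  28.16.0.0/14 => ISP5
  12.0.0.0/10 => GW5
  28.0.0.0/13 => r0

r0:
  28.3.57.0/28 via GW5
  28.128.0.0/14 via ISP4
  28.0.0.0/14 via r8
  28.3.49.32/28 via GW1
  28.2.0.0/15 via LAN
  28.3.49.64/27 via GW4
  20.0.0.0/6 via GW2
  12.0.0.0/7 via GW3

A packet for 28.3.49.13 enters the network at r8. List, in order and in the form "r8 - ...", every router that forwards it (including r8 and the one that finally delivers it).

r8 - r0

At r8: longest match for 28.3.49.13 is 28.0.0.0/13 -> r0
At r0: longest match for 28.3.49.13 is 28.2.0.0/15 -> LAN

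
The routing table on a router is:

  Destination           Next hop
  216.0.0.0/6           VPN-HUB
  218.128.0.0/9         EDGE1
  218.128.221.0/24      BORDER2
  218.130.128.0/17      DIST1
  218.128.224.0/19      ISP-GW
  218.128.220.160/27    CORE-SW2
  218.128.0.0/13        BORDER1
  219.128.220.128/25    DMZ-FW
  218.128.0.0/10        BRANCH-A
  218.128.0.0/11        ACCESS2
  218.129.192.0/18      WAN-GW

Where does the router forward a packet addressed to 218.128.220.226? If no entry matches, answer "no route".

Routes whose prefix contains 218.128.220.226:
  216.0.0.0/6 (216.0.0.0 - 219.255.255.255) -> VPN-HUB
  218.128.0.0/9 (218.128.0.0 - 218.255.255.255) -> EDGE1
  218.128.0.0/10 (218.128.0.0 - 218.191.255.255) -> BRANCH-A
  218.128.0.0/11 (218.128.0.0 - 218.159.255.255) -> ACCESS2
  218.128.0.0/13 (218.128.0.0 - 218.135.255.255) -> BORDER1
More-specific entries that do NOT match:
  218.128.220.160/27 (218.128.220.160 - 218.128.220.191) does not contain 218.128.220.226
  219.128.220.128/25 (219.128.220.128 - 219.128.220.255) does not contain 218.128.220.226
  218.128.221.0/24 (218.128.221.0 - 218.128.221.255) does not contain 218.128.220.226
  218.128.224.0/19 (218.128.224.0 - 218.128.255.255) does not contain 218.128.220.226
  218.129.192.0/18 (218.129.192.0 - 218.129.255.255) does not contain 218.128.220.226
  218.130.128.0/17 (218.130.128.0 - 218.130.255.255) does not contain 218.128.220.226
Longest matching prefix is /13 -> next hop BORDER1.

BORDER1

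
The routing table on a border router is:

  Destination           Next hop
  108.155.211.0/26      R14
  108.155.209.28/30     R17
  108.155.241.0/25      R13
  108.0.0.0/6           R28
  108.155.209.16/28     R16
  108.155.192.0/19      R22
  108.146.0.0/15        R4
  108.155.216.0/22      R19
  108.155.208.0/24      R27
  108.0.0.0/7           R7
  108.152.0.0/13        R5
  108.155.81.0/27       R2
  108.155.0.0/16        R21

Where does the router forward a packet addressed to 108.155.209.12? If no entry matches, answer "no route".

Routes whose prefix contains 108.155.209.12:
  108.0.0.0/6 (108.0.0.0 - 111.255.255.255) -> R28
  108.0.0.0/7 (108.0.0.0 - 109.255.255.255) -> R7
  108.152.0.0/13 (108.152.0.0 - 108.159.255.255) -> R5
  108.155.0.0/16 (108.155.0.0 - 108.155.255.255) -> R21
  108.155.192.0/19 (108.155.192.0 - 108.155.223.255) -> R22
More-specific entries that do NOT match:
  108.155.209.28/30 (108.155.209.28 - 108.155.209.31) does not contain 108.155.209.12
  108.155.209.16/28 (108.155.209.16 - 108.155.209.31) does not contain 108.155.209.12
  108.155.81.0/27 (108.155.81.0 - 108.155.81.31) does not contain 108.155.209.12
  108.155.211.0/26 (108.155.211.0 - 108.155.211.63) does not contain 108.155.209.12
  108.155.241.0/25 (108.155.241.0 - 108.155.241.127) does not contain 108.155.209.12
  108.155.208.0/24 (108.155.208.0 - 108.155.208.255) does not contain 108.155.209.12
  108.155.216.0/22 (108.155.216.0 - 108.155.219.255) does not contain 108.155.209.12
Longest matching prefix is /19 -> next hop R22.

R22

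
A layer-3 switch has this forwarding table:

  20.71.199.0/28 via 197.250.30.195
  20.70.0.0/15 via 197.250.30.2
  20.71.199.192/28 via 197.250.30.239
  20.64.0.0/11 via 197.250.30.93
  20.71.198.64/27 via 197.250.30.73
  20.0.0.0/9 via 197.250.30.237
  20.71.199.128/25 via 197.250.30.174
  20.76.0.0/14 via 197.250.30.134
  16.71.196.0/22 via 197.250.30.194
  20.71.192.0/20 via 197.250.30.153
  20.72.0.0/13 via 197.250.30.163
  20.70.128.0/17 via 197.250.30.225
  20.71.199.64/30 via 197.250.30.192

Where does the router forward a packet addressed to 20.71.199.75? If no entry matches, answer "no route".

197.250.30.153

Routes whose prefix contains 20.71.199.75:
  20.0.0.0/9 (20.0.0.0 - 20.127.255.255) -> 197.250.30.237
  20.64.0.0/11 (20.64.0.0 - 20.95.255.255) -> 197.250.30.93
  20.70.0.0/15 (20.70.0.0 - 20.71.255.255) -> 197.250.30.2
  20.71.192.0/20 (20.71.192.0 - 20.71.207.255) -> 197.250.30.153
More-specific entries that do NOT match:
  20.71.199.64/30 (20.71.199.64 - 20.71.199.67) does not contain 20.71.199.75
  20.71.199.0/28 (20.71.199.0 - 20.71.199.15) does not contain 20.71.199.75
  20.71.199.192/28 (20.71.199.192 - 20.71.199.207) does not contain 20.71.199.75
  20.71.198.64/27 (20.71.198.64 - 20.71.198.95) does not contain 20.71.199.75
  20.71.199.128/25 (20.71.199.128 - 20.71.199.255) does not contain 20.71.199.75
  16.71.196.0/22 (16.71.196.0 - 16.71.199.255) does not contain 20.71.199.75
Longest matching prefix is /20 -> next hop 197.250.30.153.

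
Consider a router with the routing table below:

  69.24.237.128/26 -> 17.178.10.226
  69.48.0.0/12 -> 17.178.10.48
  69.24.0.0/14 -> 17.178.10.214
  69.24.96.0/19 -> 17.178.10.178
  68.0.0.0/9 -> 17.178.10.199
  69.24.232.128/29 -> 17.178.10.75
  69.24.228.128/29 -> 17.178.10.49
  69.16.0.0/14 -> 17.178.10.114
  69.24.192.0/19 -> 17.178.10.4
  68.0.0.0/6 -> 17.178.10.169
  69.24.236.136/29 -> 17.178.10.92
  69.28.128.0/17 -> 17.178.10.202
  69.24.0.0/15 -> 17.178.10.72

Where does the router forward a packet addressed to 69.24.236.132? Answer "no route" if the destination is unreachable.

17.178.10.72

Routes whose prefix contains 69.24.236.132:
  68.0.0.0/6 (68.0.0.0 - 71.255.255.255) -> 17.178.10.169
  69.24.0.0/14 (69.24.0.0 - 69.27.255.255) -> 17.178.10.214
  69.24.0.0/15 (69.24.0.0 - 69.25.255.255) -> 17.178.10.72
More-specific entries that do NOT match:
  69.24.232.128/29 (69.24.232.128 - 69.24.232.135) does not contain 69.24.236.132
  69.24.228.128/29 (69.24.228.128 - 69.24.228.135) does not contain 69.24.236.132
  69.24.236.136/29 (69.24.236.136 - 69.24.236.143) does not contain 69.24.236.132
  69.24.237.128/26 (69.24.237.128 - 69.24.237.191) does not contain 69.24.236.132
  69.24.96.0/19 (69.24.96.0 - 69.24.127.255) does not contain 69.24.236.132
  69.24.192.0/19 (69.24.192.0 - 69.24.223.255) does not contain 69.24.236.132
  69.28.128.0/17 (69.28.128.0 - 69.28.255.255) does not contain 69.24.236.132
Longest matching prefix is /15 -> next hop 17.178.10.72.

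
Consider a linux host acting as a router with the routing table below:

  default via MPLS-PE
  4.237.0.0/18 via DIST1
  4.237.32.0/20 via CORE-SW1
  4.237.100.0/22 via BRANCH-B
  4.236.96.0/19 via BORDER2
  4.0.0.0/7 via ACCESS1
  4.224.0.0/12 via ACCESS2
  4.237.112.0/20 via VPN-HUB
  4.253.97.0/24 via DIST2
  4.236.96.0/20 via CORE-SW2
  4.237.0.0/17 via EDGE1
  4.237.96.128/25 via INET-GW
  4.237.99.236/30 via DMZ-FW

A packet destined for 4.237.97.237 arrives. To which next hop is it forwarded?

Routes whose prefix contains 4.237.97.237:
  0.0.0.0/0 (default, matches everything) -> MPLS-PE
  4.0.0.0/7 (4.0.0.0 - 5.255.255.255) -> ACCESS1
  4.224.0.0/12 (4.224.0.0 - 4.239.255.255) -> ACCESS2
  4.237.0.0/17 (4.237.0.0 - 4.237.127.255) -> EDGE1
More-specific entries that do NOT match:
  4.237.99.236/30 (4.237.99.236 - 4.237.99.239) does not contain 4.237.97.237
  4.237.96.128/25 (4.237.96.128 - 4.237.96.255) does not contain 4.237.97.237
  4.253.97.0/24 (4.253.97.0 - 4.253.97.255) does not contain 4.237.97.237
  4.237.100.0/22 (4.237.100.0 - 4.237.103.255) does not contain 4.237.97.237
  4.237.32.0/20 (4.237.32.0 - 4.237.47.255) does not contain 4.237.97.237
  4.237.112.0/20 (4.237.112.0 - 4.237.127.255) does not contain 4.237.97.237
  4.236.96.0/20 (4.236.96.0 - 4.236.111.255) does not contain 4.237.97.237
  4.236.96.0/19 (4.236.96.0 - 4.236.127.255) does not contain 4.237.97.237
  4.237.0.0/18 (4.237.0.0 - 4.237.63.255) does not contain 4.237.97.237
Longest matching prefix is /17 -> next hop EDGE1.

EDGE1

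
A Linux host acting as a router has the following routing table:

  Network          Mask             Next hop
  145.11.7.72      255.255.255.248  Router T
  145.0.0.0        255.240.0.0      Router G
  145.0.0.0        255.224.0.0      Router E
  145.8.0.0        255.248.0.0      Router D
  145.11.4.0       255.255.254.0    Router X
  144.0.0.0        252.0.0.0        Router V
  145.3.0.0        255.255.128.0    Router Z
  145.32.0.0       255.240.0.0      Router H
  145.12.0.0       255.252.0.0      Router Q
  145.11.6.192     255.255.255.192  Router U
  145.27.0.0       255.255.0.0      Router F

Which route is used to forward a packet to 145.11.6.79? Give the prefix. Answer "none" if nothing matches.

145.8.0.0/13

Entries matching 145.11.6.79:
  144.0.0.0/6 (144.0.0.0 - 147.255.255.255)
  145.0.0.0/11 (145.0.0.0 - 145.31.255.255)
  145.0.0.0/12 (145.0.0.0 - 145.15.255.255)
  145.8.0.0/13 (145.8.0.0 - 145.15.255.255)
Most specific is 145.8.0.0/13.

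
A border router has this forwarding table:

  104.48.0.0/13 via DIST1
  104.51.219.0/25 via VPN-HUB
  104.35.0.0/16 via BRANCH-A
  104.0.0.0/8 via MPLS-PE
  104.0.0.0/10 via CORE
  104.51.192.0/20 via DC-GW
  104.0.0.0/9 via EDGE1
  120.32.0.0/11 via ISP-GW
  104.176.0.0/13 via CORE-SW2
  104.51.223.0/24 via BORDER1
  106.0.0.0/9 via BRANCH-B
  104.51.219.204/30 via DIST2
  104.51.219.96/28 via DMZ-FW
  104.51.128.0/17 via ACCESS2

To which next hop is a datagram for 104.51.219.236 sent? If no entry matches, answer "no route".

Routes whose prefix contains 104.51.219.236:
  104.0.0.0/8 (104.0.0.0 - 104.255.255.255) -> MPLS-PE
  104.0.0.0/9 (104.0.0.0 - 104.127.255.255) -> EDGE1
  104.0.0.0/10 (104.0.0.0 - 104.63.255.255) -> CORE
  104.48.0.0/13 (104.48.0.0 - 104.55.255.255) -> DIST1
  104.51.128.0/17 (104.51.128.0 - 104.51.255.255) -> ACCESS2
More-specific entries that do NOT match:
  104.51.219.204/30 (104.51.219.204 - 104.51.219.207) does not contain 104.51.219.236
  104.51.219.96/28 (104.51.219.96 - 104.51.219.111) does not contain 104.51.219.236
  104.51.219.0/25 (104.51.219.0 - 104.51.219.127) does not contain 104.51.219.236
  104.51.223.0/24 (104.51.223.0 - 104.51.223.255) does not contain 104.51.219.236
  104.51.192.0/20 (104.51.192.0 - 104.51.207.255) does not contain 104.51.219.236
Longest matching prefix is /17 -> next hop ACCESS2.

ACCESS2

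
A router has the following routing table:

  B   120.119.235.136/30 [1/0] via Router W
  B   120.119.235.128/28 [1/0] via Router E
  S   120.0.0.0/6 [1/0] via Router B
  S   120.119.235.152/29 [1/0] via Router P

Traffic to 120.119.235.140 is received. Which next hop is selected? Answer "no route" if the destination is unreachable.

Router E

Routes whose prefix contains 120.119.235.140:
  120.0.0.0/6 (120.0.0.0 - 123.255.255.255) -> Router B
  120.119.235.128/28 (120.119.235.128 - 120.119.235.143) -> Router E
More-specific entries that do NOT match:
  120.119.235.136/30 (120.119.235.136 - 120.119.235.139) does not contain 120.119.235.140
  120.119.235.152/29 (120.119.235.152 - 120.119.235.159) does not contain 120.119.235.140
Longest matching prefix is /28 -> next hop Router E.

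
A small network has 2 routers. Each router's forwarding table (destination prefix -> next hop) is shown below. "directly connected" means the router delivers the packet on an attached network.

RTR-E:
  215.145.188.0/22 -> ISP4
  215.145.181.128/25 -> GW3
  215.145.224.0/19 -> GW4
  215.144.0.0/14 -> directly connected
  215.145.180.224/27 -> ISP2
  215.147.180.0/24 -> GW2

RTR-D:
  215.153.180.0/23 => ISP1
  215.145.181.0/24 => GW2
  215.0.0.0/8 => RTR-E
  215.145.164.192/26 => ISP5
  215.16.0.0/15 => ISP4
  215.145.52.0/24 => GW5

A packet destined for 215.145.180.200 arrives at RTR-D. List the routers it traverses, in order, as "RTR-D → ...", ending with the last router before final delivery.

RTR-D → RTR-E

At RTR-D: longest match for 215.145.180.200 is 215.0.0.0/8 -> RTR-E
At RTR-E: longest match for 215.145.180.200 is 215.144.0.0/14 -> directly connected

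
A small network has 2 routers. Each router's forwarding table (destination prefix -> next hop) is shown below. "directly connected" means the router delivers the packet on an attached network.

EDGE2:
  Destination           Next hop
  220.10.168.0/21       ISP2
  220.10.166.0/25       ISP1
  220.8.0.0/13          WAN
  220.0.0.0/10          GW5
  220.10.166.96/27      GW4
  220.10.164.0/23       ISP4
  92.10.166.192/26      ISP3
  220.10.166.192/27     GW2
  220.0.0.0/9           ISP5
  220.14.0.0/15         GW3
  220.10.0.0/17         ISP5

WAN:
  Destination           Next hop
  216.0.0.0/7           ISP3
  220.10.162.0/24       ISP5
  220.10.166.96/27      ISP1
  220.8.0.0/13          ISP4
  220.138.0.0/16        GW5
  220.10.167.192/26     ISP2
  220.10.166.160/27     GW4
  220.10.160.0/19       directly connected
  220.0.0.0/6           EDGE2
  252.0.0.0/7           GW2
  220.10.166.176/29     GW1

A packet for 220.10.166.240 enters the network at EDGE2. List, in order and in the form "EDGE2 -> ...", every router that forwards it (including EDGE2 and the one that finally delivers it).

At EDGE2: longest match for 220.10.166.240 is 220.8.0.0/13 -> WAN
At WAN: longest match for 220.10.166.240 is 220.10.160.0/19 -> directly connected

EDGE2 -> WAN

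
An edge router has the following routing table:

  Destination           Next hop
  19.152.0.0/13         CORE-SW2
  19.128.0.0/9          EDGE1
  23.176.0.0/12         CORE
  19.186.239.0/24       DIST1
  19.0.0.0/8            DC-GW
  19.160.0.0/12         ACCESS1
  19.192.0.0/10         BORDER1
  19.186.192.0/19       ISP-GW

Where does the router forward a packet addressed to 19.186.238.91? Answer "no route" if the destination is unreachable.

EDGE1

Routes whose prefix contains 19.186.238.91:
  19.0.0.0/8 (19.0.0.0 - 19.255.255.255) -> DC-GW
  19.128.0.0/9 (19.128.0.0 - 19.255.255.255) -> EDGE1
More-specific entries that do NOT match:
  19.186.239.0/24 (19.186.239.0 - 19.186.239.255) does not contain 19.186.238.91
  19.186.192.0/19 (19.186.192.0 - 19.186.223.255) does not contain 19.186.238.91
  19.152.0.0/13 (19.152.0.0 - 19.159.255.255) does not contain 19.186.238.91
  23.176.0.0/12 (23.176.0.0 - 23.191.255.255) does not contain 19.186.238.91
  19.160.0.0/12 (19.160.0.0 - 19.175.255.255) does not contain 19.186.238.91
  19.192.0.0/10 (19.192.0.0 - 19.255.255.255) does not contain 19.186.238.91
Longest matching prefix is /9 -> next hop EDGE1.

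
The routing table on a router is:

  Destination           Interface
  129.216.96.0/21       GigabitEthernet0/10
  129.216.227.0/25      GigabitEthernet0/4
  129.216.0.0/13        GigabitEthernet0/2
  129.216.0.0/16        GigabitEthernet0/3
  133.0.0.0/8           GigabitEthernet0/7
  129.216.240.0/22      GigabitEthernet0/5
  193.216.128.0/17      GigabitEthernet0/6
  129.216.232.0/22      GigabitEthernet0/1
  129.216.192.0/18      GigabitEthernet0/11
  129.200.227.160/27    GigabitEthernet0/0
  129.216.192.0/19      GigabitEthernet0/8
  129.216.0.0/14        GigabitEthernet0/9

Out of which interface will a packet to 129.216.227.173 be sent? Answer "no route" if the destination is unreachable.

GigabitEthernet0/11

Routes whose prefix contains 129.216.227.173:
  129.216.0.0/13 (129.216.0.0 - 129.223.255.255) -> GigabitEthernet0/2
  129.216.0.0/14 (129.216.0.0 - 129.219.255.255) -> GigabitEthernet0/9
  129.216.0.0/16 (129.216.0.0 - 129.216.255.255) -> GigabitEthernet0/3
  129.216.192.0/18 (129.216.192.0 - 129.216.255.255) -> GigabitEthernet0/11
More-specific entries that do NOT match:
  129.200.227.160/27 (129.200.227.160 - 129.200.227.191) does not contain 129.216.227.173
  129.216.227.0/25 (129.216.227.0 - 129.216.227.127) does not contain 129.216.227.173
  129.216.240.0/22 (129.216.240.0 - 129.216.243.255) does not contain 129.216.227.173
  129.216.232.0/22 (129.216.232.0 - 129.216.235.255) does not contain 129.216.227.173
  129.216.96.0/21 (129.216.96.0 - 129.216.103.255) does not contain 129.216.227.173
  129.216.192.0/19 (129.216.192.0 - 129.216.223.255) does not contain 129.216.227.173
Longest matching prefix is /18 -> interface GigabitEthernet0/11.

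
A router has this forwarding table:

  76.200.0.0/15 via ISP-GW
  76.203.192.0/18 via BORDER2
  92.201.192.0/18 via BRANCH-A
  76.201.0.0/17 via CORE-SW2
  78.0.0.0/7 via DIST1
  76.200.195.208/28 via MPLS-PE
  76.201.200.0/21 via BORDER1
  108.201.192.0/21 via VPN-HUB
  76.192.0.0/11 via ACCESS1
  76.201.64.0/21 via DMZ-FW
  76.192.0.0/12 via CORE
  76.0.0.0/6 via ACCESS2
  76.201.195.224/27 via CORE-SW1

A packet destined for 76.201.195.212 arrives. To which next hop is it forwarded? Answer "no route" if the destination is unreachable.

ISP-GW

Routes whose prefix contains 76.201.195.212:
  76.0.0.0/6 (76.0.0.0 - 79.255.255.255) -> ACCESS2
  76.192.0.0/11 (76.192.0.0 - 76.223.255.255) -> ACCESS1
  76.192.0.0/12 (76.192.0.0 - 76.207.255.255) -> CORE
  76.200.0.0/15 (76.200.0.0 - 76.201.255.255) -> ISP-GW
More-specific entries that do NOT match:
  76.200.195.208/28 (76.200.195.208 - 76.200.195.223) does not contain 76.201.195.212
  76.201.195.224/27 (76.201.195.224 - 76.201.195.255) does not contain 76.201.195.212
  76.201.200.0/21 (76.201.200.0 - 76.201.207.255) does not contain 76.201.195.212
  108.201.192.0/21 (108.201.192.0 - 108.201.199.255) does not contain 76.201.195.212
  76.201.64.0/21 (76.201.64.0 - 76.201.71.255) does not contain 76.201.195.212
  76.203.192.0/18 (76.203.192.0 - 76.203.255.255) does not contain 76.201.195.212
  92.201.192.0/18 (92.201.192.0 - 92.201.255.255) does not contain 76.201.195.212
  76.201.0.0/17 (76.201.0.0 - 76.201.127.255) does not contain 76.201.195.212
Longest matching prefix is /15 -> next hop ISP-GW.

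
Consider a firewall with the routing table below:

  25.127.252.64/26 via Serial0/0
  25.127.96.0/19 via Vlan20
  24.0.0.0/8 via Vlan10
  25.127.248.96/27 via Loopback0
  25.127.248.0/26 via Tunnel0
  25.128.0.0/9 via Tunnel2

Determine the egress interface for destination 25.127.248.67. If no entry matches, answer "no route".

no route

No entry's prefix contains 25.127.248.67; there is no default route.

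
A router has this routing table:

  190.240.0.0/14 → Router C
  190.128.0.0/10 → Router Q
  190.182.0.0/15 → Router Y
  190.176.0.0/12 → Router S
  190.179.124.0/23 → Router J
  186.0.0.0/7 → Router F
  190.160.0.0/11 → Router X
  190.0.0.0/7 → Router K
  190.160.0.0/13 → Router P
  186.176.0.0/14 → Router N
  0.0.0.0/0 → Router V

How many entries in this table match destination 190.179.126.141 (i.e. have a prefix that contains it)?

5

Prefixes containing 190.179.126.141:
  0.0.0.0/0 (default, matches everything)
  190.0.0.0/7 (190.0.0.0 - 191.255.255.255)
  190.128.0.0/10 (190.128.0.0 - 190.191.255.255)
  190.160.0.0/11 (190.160.0.0 - 190.191.255.255)
  190.176.0.0/12 (190.176.0.0 - 190.191.255.255)
Total matching entries: 5.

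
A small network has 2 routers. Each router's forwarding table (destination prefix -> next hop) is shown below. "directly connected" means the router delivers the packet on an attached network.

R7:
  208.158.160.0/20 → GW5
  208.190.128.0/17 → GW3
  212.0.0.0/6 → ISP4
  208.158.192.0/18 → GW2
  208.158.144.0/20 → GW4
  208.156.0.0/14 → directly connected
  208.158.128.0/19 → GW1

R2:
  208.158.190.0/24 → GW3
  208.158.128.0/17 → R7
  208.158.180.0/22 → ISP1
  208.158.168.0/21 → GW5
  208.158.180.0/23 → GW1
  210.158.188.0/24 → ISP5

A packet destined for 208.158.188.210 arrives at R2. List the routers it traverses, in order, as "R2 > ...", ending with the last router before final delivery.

At R2: longest match for 208.158.188.210 is 208.158.128.0/17 -> R7
At R7: longest match for 208.158.188.210 is 208.156.0.0/14 -> directly connected

R2 > R7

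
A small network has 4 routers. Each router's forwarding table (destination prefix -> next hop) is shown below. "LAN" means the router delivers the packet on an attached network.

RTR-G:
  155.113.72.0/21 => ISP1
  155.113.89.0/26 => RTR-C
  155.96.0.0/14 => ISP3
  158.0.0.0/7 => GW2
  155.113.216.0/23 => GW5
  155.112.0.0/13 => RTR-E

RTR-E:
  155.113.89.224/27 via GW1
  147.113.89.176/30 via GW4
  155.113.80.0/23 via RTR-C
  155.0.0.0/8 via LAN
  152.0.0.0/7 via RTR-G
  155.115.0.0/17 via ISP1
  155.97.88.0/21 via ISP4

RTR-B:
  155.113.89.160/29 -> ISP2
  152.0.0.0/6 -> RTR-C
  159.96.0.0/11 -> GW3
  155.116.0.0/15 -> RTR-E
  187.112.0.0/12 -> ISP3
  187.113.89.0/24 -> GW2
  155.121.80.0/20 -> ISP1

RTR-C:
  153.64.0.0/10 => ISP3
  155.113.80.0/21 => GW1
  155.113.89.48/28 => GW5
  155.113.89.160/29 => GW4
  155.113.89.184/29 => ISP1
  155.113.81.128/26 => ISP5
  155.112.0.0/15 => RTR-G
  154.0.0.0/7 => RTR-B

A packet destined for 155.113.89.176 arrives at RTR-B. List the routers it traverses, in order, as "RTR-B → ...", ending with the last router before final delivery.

At RTR-B: longest match for 155.113.89.176 is 152.0.0.0/6 -> RTR-C
At RTR-C: longest match for 155.113.89.176 is 155.112.0.0/15 -> RTR-G
At RTR-G: longest match for 155.113.89.176 is 155.112.0.0/13 -> RTR-E
At RTR-E: longest match for 155.113.89.176 is 155.0.0.0/8 -> LAN

RTR-B → RTR-C → RTR-G → RTR-E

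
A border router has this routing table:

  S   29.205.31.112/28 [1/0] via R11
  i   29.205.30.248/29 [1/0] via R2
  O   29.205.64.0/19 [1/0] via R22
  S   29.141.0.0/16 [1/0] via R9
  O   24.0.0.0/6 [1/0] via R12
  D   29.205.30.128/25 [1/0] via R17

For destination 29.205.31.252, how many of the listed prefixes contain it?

No listed prefix contains 29.205.31.252.
Total matching entries: 0.

0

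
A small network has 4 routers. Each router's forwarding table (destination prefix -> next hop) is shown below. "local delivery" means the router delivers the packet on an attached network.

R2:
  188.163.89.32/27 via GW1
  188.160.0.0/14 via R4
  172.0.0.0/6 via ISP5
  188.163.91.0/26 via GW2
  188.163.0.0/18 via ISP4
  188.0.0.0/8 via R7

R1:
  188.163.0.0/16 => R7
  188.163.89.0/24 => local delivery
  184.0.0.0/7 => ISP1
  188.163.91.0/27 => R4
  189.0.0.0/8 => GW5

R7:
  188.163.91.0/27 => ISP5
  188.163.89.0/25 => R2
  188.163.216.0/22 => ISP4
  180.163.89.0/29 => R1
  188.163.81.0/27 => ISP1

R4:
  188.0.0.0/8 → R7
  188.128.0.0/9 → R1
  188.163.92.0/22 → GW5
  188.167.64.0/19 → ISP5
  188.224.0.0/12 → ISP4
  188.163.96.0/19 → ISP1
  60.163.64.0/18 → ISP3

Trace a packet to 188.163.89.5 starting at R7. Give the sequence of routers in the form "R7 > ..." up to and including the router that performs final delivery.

R7 > R2 > R4 > R1

At R7: longest match for 188.163.89.5 is 188.163.89.0/25 -> R2
At R2: longest match for 188.163.89.5 is 188.160.0.0/14 -> R4
At R4: longest match for 188.163.89.5 is 188.128.0.0/9 -> R1
At R1: longest match for 188.163.89.5 is 188.163.89.0/24 -> local delivery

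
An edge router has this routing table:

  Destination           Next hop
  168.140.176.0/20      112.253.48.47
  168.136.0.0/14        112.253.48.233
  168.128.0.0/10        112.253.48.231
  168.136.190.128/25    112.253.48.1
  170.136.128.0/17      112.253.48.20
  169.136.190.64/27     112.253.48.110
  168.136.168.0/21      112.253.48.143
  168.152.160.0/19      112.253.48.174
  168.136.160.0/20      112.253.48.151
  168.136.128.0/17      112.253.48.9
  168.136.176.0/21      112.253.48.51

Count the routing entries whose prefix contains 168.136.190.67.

Prefixes containing 168.136.190.67:
  168.128.0.0/10 (168.128.0.0 - 168.191.255.255)
  168.136.0.0/14 (168.136.0.0 - 168.139.255.255)
  168.136.128.0/17 (168.136.128.0 - 168.136.255.255)
Total matching entries: 3.

3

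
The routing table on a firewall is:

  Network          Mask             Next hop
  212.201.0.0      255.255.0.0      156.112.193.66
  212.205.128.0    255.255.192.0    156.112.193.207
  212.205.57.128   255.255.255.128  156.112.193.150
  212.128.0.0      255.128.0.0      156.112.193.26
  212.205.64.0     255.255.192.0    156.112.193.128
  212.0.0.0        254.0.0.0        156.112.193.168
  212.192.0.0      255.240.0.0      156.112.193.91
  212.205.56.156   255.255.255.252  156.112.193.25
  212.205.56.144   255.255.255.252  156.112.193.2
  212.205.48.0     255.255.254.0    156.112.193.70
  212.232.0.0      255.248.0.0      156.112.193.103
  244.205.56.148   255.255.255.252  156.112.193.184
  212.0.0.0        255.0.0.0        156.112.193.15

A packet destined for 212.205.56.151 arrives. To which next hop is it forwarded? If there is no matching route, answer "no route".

Routes whose prefix contains 212.205.56.151:
  212.0.0.0/7 (212.0.0.0 - 213.255.255.255) -> 156.112.193.168
  212.0.0.0/8 (212.0.0.0 - 212.255.255.255) -> 156.112.193.15
  212.128.0.0/9 (212.128.0.0 - 212.255.255.255) -> 156.112.193.26
  212.192.0.0/12 (212.192.0.0 - 212.207.255.255) -> 156.112.193.91
More-specific entries that do NOT match:
  212.205.56.156/30 (212.205.56.156 - 212.205.56.159) does not contain 212.205.56.151
  212.205.56.144/30 (212.205.56.144 - 212.205.56.147) does not contain 212.205.56.151
  244.205.56.148/30 (244.205.56.148 - 244.205.56.151) does not contain 212.205.56.151
  212.205.57.128/25 (212.205.57.128 - 212.205.57.255) does not contain 212.205.56.151
  212.205.48.0/23 (212.205.48.0 - 212.205.49.255) does not contain 212.205.56.151
  212.205.128.0/18 (212.205.128.0 - 212.205.191.255) does not contain 212.205.56.151
  212.205.64.0/18 (212.205.64.0 - 212.205.127.255) does not contain 212.205.56.151
  212.201.0.0/16 (212.201.0.0 - 212.201.255.255) does not contain 212.205.56.151
  212.232.0.0/13 (212.232.0.0 - 212.239.255.255) does not contain 212.205.56.151
Longest matching prefix is /12 -> next hop 156.112.193.91.

156.112.193.91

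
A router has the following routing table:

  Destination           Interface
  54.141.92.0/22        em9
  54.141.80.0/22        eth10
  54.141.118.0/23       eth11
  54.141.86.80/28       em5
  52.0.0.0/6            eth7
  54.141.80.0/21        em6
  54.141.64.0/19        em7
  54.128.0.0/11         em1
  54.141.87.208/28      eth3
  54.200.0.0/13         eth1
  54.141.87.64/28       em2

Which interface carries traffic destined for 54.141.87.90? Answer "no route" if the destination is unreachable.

Routes whose prefix contains 54.141.87.90:
  52.0.0.0/6 (52.0.0.0 - 55.255.255.255) -> eth7
  54.128.0.0/11 (54.128.0.0 - 54.159.255.255) -> em1
  54.141.64.0/19 (54.141.64.0 - 54.141.95.255) -> em7
  54.141.80.0/21 (54.141.80.0 - 54.141.87.255) -> em6
More-specific entries that do NOT match:
  54.141.86.80/28 (54.141.86.80 - 54.141.86.95) does not contain 54.141.87.90
  54.141.87.208/28 (54.141.87.208 - 54.141.87.223) does not contain 54.141.87.90
  54.141.87.64/28 (54.141.87.64 - 54.141.87.79) does not contain 54.141.87.90
  54.141.118.0/23 (54.141.118.0 - 54.141.119.255) does not contain 54.141.87.90
  54.141.92.0/22 (54.141.92.0 - 54.141.95.255) does not contain 54.141.87.90
  54.141.80.0/22 (54.141.80.0 - 54.141.83.255) does not contain 54.141.87.90
Longest matching prefix is /21 -> interface em6.

em6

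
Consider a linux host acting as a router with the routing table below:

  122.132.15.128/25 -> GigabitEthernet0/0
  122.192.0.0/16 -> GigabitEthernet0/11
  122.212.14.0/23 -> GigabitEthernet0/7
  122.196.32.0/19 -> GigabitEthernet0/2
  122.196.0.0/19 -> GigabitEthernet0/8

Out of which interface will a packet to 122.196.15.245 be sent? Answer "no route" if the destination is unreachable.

GigabitEthernet0/8

Routes whose prefix contains 122.196.15.245:
  122.196.0.0/19 (122.196.0.0 - 122.196.31.255) -> GigabitEthernet0/8
More-specific entries that do NOT match:
  122.132.15.128/25 (122.132.15.128 - 122.132.15.255) does not contain 122.196.15.245
  122.212.14.0/23 (122.212.14.0 - 122.212.15.255) does not contain 122.196.15.245
Longest matching prefix is /19 -> interface GigabitEthernet0/8.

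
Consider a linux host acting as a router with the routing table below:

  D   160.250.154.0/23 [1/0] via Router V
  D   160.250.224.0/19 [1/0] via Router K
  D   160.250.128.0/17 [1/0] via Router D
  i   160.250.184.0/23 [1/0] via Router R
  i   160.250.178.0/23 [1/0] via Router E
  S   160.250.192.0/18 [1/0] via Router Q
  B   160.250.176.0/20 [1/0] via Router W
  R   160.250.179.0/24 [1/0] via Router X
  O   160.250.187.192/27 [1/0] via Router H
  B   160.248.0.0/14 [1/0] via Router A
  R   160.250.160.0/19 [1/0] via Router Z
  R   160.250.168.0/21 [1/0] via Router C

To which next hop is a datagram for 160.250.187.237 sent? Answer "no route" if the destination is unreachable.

Routes whose prefix contains 160.250.187.237:
  160.248.0.0/14 (160.248.0.0 - 160.251.255.255) -> Router A
  160.250.128.0/17 (160.250.128.0 - 160.250.255.255) -> Router D
  160.250.160.0/19 (160.250.160.0 - 160.250.191.255) -> Router Z
  160.250.176.0/20 (160.250.176.0 - 160.250.191.255) -> Router W
More-specific entries that do NOT match:
  160.250.187.192/27 (160.250.187.192 - 160.250.187.223) does not contain 160.250.187.237
  160.250.179.0/24 (160.250.179.0 - 160.250.179.255) does not contain 160.250.187.237
  160.250.154.0/23 (160.250.154.0 - 160.250.155.255) does not contain 160.250.187.237
  160.250.184.0/23 (160.250.184.0 - 160.250.185.255) does not contain 160.250.187.237
  160.250.178.0/23 (160.250.178.0 - 160.250.179.255) does not contain 160.250.187.237
  160.250.168.0/21 (160.250.168.0 - 160.250.175.255) does not contain 160.250.187.237
Longest matching prefix is /20 -> next hop Router W.

Router W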